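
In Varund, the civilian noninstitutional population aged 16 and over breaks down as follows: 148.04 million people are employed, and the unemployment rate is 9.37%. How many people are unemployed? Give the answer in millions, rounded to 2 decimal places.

About 15.31 million are unemployed.

Let U be the number unemployed. The labor force is E + U, and U/(E+U) = 0.0937.
So U = 0.0937 × 148.04 / (1 − 0.0937) = 13.8713 / 0.9063 ≈ 15.31 million.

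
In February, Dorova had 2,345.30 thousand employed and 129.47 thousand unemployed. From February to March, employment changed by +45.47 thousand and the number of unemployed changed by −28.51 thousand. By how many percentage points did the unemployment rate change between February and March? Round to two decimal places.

February: labor force = 2,345.30 + 129.47 = 2,474.77; u = 129.47/2,474.77 = 5.23%.
March: labor force = 2,390.77 + 100.96 = 2,491.73; u = 100.96/2,491.73 = 4.05%.
Change = 4.05% − 5.23% = −1.18 pp.

The unemployment rate changed by −1.18 percentage points.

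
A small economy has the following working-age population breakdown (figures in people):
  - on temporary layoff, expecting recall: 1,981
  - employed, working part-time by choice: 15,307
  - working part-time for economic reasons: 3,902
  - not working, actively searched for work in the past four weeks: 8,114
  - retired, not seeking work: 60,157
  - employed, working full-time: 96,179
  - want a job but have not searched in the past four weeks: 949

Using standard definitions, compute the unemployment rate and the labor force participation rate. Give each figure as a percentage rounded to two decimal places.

Unemployment rate ≈ 8.04%; labor force participation rate ≈ 67.25%.

Employed = 15,307 + 3,902 + 96,179 = 115,388 (anyone who worked, including part-time for economic reasons, counts as employed).
Unemployed = 1,981 + 8,114 = 10,095 (jobless and actively searching, or on temporary layoff).
Labor force = 115,388 + 10,095 = 125,483.
Not in labor force = 60,157 + 949 = 61,106 (those not working and not actively searching are outside the labor force — including those who want a job but have given up searching).
Civilian working-age population = 125,483 + 61,106 = 186,589.
Unemployment rate = 10,095 / 125,483 = 8.04%.
Labor force participation rate = 125,483 / 186,589 = 67.25%.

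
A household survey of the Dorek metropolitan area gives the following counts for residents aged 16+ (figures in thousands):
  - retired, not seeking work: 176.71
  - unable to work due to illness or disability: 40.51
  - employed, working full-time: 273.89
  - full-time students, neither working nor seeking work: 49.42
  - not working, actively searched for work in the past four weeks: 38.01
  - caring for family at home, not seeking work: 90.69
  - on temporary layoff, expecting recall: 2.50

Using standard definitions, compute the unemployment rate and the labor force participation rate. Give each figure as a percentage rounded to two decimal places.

Employed = 273.89 thousand.
Unemployed = 38.01 + 2.50 = 40.51 thousand (jobless and actively searching, or on temporary layoff).
Labor force = 273.89 + 40.51 = 314.40 thousand.
Not in labor force = 176.71 + 40.51 + 49.42 + 90.69 = 357.33 thousand (those not working and not actively searching are outside the labor force).
Civilian working-age population = 314.40 + 357.33 = 671.73 thousand.
Unemployment rate = 40.51 / 314.40 = 12.88%.
Labor force participation rate = 314.40 / 671.73 = 46.80%.

Unemployment rate ≈ 12.88%; labor force participation rate ≈ 46.80%.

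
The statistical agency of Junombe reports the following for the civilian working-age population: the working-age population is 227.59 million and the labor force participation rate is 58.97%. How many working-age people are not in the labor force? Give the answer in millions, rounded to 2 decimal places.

About 93.38 million are not in the labor force.

Share not in the labor force = 1 − 0.5897 = 0.4103.
Not in labor force = 0.4103 × 227.59 ≈ 93.38 million.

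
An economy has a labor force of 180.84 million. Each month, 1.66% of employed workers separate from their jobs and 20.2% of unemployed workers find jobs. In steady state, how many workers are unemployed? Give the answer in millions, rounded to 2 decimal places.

About 13.73 million are unemployed in steady state.

Steady-state unemployment rate u* = s/(s+f) = 1.66/(1.66+20.2) = 0.075938.
Unemployed = u* × labor force = 0.075938 × 180.84 ≈ 13.73 million.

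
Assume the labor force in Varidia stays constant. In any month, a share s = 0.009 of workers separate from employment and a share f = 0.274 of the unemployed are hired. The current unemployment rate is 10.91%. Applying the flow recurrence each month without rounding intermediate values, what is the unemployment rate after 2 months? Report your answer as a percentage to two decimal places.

With a fixed labor force, u_{t+1} = u_t + s·(1−u_t) − f·u_t = u_t·(1−s−f) + s.
Here 1−s−f = 0.717 and s = 0.009.
u_1 = 0.109100 × 0.717 + 0.009 = 0.087225.
u_2 = 0.087225 × 0.717 + 0.009 = 0.071540.

Unemployment rate after two months ≈ 7.15%.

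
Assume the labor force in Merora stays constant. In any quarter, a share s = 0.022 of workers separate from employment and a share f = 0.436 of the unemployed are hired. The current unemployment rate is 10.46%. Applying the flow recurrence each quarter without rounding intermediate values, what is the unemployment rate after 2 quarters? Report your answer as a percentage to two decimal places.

Unemployment rate after two quarters ≈ 6.47%.

With a fixed labor force, u_{t+1} = u_t + s·(1−u_t) − f·u_t = u_t·(1−s−f) + s.
Here 1−s−f = 0.542 and s = 0.022.
u_1 = 0.104600 × 0.542 + 0.022 = 0.078693.
u_2 = 0.078693 × 0.542 + 0.022 = 0.064652.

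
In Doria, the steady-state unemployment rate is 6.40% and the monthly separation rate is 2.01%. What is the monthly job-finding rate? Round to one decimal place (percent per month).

Job-finding rate ≈ 29.4% per month.

From u* = s/(s+f): f = s·(1−u)/u.
f = 2.01 × (1 − 0.0640) / 0.0640 = 1.8814 / 0.0640 ≈ 29.4% per month.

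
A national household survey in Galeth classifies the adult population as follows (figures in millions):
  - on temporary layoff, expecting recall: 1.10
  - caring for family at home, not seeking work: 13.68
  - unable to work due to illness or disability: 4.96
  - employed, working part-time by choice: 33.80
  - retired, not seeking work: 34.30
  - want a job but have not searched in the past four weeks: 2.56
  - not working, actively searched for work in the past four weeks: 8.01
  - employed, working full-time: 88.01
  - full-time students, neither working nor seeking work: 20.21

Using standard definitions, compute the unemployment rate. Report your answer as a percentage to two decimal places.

Unemployment rate ≈ 6.96%.

Employed = 33.80 + 88.01 = 121.81 million.
Unemployed = 1.10 + 8.01 = 9.11 million (jobless and actively searching, or on temporary layoff).
Labor force = 121.81 + 9.11 = 130.92 million.
Unemployment rate = 9.11 / 130.92 = 6.96%.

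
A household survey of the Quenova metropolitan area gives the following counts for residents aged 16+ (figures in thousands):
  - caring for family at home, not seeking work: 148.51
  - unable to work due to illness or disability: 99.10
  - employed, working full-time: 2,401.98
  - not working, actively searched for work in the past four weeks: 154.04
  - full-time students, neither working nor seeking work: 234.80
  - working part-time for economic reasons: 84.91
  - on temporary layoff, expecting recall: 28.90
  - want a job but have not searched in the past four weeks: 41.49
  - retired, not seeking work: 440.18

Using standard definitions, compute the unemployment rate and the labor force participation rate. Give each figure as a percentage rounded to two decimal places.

Employed = 2,401.98 + 84.91 = 2,486.89 thousand (anyone who worked, including part-time for economic reasons, counts as employed).
Unemployed = 154.04 + 28.90 = 182.94 thousand (jobless and actively searching, or on temporary layoff).
Labor force = 2,486.89 + 182.94 = 2,669.83 thousand.
Not in labor force = 148.51 + 99.10 + 234.80 + 41.49 + 440.18 = 964.08 thousand (those not working and not actively searching are outside the labor force — including those who want a job but have given up searching).
Civilian working-age population = 2,669.83 + 964.08 = 3,633.91 thousand.
Unemployment rate = 182.94 / 2,669.83 = 6.85%.
Labor force participation rate = 2,669.83 / 3,633.91 = 73.47%.

Unemployment rate ≈ 6.85%; labor force participation rate ≈ 73.47%.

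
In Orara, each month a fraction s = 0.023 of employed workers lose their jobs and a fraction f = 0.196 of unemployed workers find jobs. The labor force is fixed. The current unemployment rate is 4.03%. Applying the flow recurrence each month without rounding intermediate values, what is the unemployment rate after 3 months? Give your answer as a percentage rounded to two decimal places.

With a fixed labor force, u_{t+1} = u_t + s·(1−u_t) − f·u_t = u_t·(1−s−f) + s.
Here 1−s−f = 0.781 and s = 0.023.
u_1 = 0.040300 × 0.781 + 0.023 = 0.054474.
u_2 = 0.054474 × 0.781 + 0.023 = 0.065544.
u_3 = 0.065544 × 0.781 + 0.023 = 0.074190.

Unemployment rate after three months ≈ 7.42%.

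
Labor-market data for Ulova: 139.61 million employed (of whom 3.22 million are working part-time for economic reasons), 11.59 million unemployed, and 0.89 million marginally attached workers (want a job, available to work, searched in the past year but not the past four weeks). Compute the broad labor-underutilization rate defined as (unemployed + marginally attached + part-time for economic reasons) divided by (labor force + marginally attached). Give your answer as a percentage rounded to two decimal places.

Labor force = 139.61 + 11.59 = 151.20 million.
Numerator = 11.59 + 0.89 + 3.22 = 15.70 million.
Denominator = 151.20 + 0.89 = 152.09 million.
Broad rate = 15.70 / 152.09 = 10.32%.

Broad underutilization rate ≈ 10.32%.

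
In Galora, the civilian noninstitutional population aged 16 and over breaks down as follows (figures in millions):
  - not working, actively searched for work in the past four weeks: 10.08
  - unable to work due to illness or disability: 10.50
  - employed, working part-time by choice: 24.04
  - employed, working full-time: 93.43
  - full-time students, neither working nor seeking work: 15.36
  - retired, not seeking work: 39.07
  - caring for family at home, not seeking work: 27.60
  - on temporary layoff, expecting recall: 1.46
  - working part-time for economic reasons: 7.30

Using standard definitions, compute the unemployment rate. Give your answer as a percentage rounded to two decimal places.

Employed = 24.04 + 93.43 + 7.30 = 124.77 million (anyone who worked, including part-time for economic reasons, counts as employed).
Unemployed = 10.08 + 1.46 = 11.54 million (jobless and actively searching, or on temporary layoff).
Labor force = 124.77 + 11.54 = 136.31 million.
Unemployment rate = 11.54 / 136.31 = 8.47%.

Unemployment rate ≈ 8.47%.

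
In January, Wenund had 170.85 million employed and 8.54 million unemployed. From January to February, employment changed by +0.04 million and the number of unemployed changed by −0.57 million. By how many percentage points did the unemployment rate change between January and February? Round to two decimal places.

January: labor force = 170.85 + 8.54 = 179.39; u = 8.54/179.39 = 4.76%.
February: labor force = 170.89 + 7.97 = 178.86; u = 7.97/178.86 = 4.46%.
Change = 4.46% − 4.76% = −0.30 pp.

The unemployment rate changed by −0.30 percentage points.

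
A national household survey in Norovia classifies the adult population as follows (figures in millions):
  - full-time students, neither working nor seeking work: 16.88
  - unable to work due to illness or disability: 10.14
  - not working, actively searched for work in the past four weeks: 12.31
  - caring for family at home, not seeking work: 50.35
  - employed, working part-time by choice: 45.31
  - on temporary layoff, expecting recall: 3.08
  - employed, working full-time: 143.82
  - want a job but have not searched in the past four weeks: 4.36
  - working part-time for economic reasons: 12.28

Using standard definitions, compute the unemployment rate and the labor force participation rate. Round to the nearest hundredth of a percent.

Unemployment rate ≈ 7.10%; labor force participation rate ≈ 72.62%.

Employed = 45.31 + 143.82 + 12.28 = 201.41 million (anyone who worked, including part-time for economic reasons, counts as employed).
Unemployed = 12.31 + 3.08 = 15.39 million (jobless and actively searching, or on temporary layoff).
Labor force = 201.41 + 15.39 = 216.80 million.
Not in labor force = 16.88 + 10.14 + 50.35 + 4.36 = 81.73 million (those not working and not actively searching are outside the labor force — including those who want a job but have given up searching).
Civilian working-age population = 216.80 + 81.73 = 298.53 million.
Unemployment rate = 15.39 / 216.80 = 7.10%.
Labor force participation rate = 216.80 / 298.53 = 72.62%.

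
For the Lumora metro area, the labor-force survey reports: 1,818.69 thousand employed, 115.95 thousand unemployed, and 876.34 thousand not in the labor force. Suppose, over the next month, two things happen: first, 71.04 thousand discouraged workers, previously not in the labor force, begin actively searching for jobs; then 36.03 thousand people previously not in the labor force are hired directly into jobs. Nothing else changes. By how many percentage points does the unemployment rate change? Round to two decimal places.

The unemployment rate changes by +3.17 percentage points.

Initially, labor force = 1,818.69 + 115.95 = 1,934.64 thousand, so u = 115.95/1,934.64 = 5.99%.
After the first change, unemployed and labor force both rise by 71.04 → E = 1,818.69, U = 186.99, labor force = 2,005.68 thousand.
After the second change, employed and labor force both rise by 36.03; unemployed unchanged → E = 1,854.72, U = 186.99, labor force = 2,041.71 thousand.
New unemployment rate = 186.99 / 2,041.71 = 9.16%.
Change = 9.16% − 5.99% = +3.17 percentage points.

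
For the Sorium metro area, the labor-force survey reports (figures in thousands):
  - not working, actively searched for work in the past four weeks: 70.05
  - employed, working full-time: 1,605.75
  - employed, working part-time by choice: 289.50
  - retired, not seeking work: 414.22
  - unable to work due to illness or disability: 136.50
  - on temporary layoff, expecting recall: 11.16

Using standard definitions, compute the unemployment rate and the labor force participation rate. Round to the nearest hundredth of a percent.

Employed = 1,605.75 + 289.50 = 1,895.25 thousand.
Unemployed = 70.05 + 11.16 = 81.21 thousand (jobless and actively searching, or on temporary layoff).
Labor force = 1,895.25 + 81.21 = 1,976.46 thousand.
Not in labor force = 414.22 + 136.50 = 550.72 thousand (those not working and not actively searching are outside the labor force).
Civilian working-age population = 1,976.46 + 550.72 = 2,527.18 thousand.
Unemployment rate = 81.21 / 1,976.46 = 4.11%.
Labor force participation rate = 1,976.46 / 2,527.18 = 78.21%.

Unemployment rate ≈ 4.11%; labor force participation rate ≈ 78.21%.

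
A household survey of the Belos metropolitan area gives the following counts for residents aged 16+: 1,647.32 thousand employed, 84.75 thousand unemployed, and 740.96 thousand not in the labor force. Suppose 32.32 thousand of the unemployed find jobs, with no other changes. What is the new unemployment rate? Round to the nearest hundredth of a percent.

Initially, labor force = 1,647.32 + 84.75 = 1,732.07 thousand, so u = 84.75/1,732.07 = 4.89%.
After the change, unemployed falls and employed rises by 32.32; labor force unchanged → E = 1,679.64, U = 52.43, labor force = 1,732.07 thousand.
New unemployment rate = 52.43 / 1,732.07 = 3.03%.

New unemployment rate ≈ 3.03%.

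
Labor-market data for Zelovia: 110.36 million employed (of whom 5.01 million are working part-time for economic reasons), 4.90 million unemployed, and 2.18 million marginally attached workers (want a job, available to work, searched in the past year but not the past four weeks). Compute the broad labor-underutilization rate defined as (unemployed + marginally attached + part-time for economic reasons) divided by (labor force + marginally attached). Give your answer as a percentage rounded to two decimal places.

Labor force = 110.36 + 4.90 = 115.26 million.
Numerator = 4.90 + 2.18 + 5.01 = 12.09 million.
Denominator = 115.26 + 2.18 = 117.44 million.
Broad rate = 12.09 / 117.44 = 10.29%.

Broad underutilization rate ≈ 10.29%.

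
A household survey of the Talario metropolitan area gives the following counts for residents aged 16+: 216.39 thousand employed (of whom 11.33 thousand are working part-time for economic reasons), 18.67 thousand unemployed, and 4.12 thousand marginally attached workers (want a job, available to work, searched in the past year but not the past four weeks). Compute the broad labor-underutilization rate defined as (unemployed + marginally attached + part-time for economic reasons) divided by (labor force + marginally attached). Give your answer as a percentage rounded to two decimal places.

Labor force = 216.39 + 18.67 = 235.06 thousand.
Numerator = 18.67 + 4.12 + 11.33 = 34.12 thousand.
Denominator = 235.06 + 4.12 = 239.18 thousand.
Broad rate = 34.12 / 239.18 = 14.27%.

Broad underutilization rate ≈ 14.27%.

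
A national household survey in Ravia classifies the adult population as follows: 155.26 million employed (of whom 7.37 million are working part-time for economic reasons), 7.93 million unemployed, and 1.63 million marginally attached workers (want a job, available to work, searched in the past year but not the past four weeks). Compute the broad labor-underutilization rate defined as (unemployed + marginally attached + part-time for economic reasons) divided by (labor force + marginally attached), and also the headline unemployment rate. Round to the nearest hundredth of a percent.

Broad underutilization rate ≈ 10.27%; headline unemployment rate ≈ 4.86%.

Labor force = 155.26 + 7.93 = 163.19 million.
Numerator = 7.93 + 1.63 + 7.37 = 16.93 million.
Denominator = 163.19 + 1.63 = 164.82 million.
Broad rate = 16.93 / 164.82 = 10.27%.
Headline unemployment rate = 7.93 / 163.19 = 4.86%.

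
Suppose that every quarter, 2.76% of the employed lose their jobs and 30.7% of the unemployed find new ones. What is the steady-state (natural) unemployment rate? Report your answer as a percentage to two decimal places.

At steady state the flows balance: s·E = f·U, so U/(E+U) = s/(s+f).
u* = 2.76 / (2.76 + 30.7) = 2.76 / 33.46 = 8.25%.

Steady-state unemployment rate ≈ 8.25%.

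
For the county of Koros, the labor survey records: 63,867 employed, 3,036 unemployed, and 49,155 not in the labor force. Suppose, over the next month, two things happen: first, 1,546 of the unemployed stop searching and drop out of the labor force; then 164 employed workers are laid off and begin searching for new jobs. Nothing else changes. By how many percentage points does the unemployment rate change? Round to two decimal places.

The unemployment rate changes by −2.01 percentage points.

Initially, labor force = 63,867 + 3,036 = 66,903, so u = 3,036/66,903 = 4.54%.
After the first change, unemployed and labor force both fall by 1,546 → E = 63,867, U = 1,490, labor force = 65,357.
After the second change, employed falls and unemployed rises by 164; labor force unchanged → E = 63,703, U = 1,654, labor force = 65,357.
New unemployment rate = 1,654 / 65,357 = 2.53%.
Change = 2.53% − 4.54% = −2.01 percentage points.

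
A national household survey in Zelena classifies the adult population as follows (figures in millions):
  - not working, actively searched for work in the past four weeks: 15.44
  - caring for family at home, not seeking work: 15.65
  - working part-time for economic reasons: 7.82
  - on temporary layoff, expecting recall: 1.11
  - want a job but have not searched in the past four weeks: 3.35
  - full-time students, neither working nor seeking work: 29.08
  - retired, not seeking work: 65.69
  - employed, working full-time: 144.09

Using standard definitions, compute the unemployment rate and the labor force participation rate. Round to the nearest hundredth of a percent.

Unemployment rate ≈ 9.82%; labor force participation rate ≈ 59.69%.

Employed = 7.82 + 144.09 = 151.91 million (anyone who worked, including part-time for economic reasons, counts as employed).
Unemployed = 15.44 + 1.11 = 16.55 million (jobless and actively searching, or on temporary layoff).
Labor force = 151.91 + 16.55 = 168.46 million.
Not in labor force = 15.65 + 3.35 + 29.08 + 65.69 = 113.77 million (those not working and not actively searching are outside the labor force — including those who want a job but have given up searching).
Civilian working-age population = 168.46 + 113.77 = 282.23 million.
Unemployment rate = 16.55 / 168.46 = 9.82%.
Labor force participation rate = 168.46 / 282.23 = 59.69%.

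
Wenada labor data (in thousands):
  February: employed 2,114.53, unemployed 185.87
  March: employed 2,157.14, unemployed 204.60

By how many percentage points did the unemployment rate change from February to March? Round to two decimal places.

The unemployment rate changed by +0.58 percentage points.

February: labor force = 2,114.53 + 185.87 = 2,300.40; u = 185.87/2,300.40 = 8.08%.
March: labor force = 2,157.14 + 204.60 = 2,361.74; u = 204.60/2,361.74 = 8.66%.
Change = 8.66% − 8.08% = +0.58 pp.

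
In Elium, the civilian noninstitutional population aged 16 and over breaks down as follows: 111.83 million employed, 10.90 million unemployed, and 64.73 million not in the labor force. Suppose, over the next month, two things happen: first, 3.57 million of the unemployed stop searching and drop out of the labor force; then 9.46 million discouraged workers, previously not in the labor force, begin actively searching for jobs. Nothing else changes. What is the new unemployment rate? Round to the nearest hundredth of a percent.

New unemployment rate ≈ 13.05%.

Initially, labor force = 111.83 + 10.90 = 122.73 million, so u = 10.90/122.73 = 8.88%.
After the first change, unemployed and labor force both fall by 3.57 → E = 111.83, U = 7.33, labor force = 119.16 million.
After the second change, unemployed and labor force both rise by 9.46 → E = 111.83, U = 16.79, labor force = 128.62 million.
New unemployment rate = 16.79 / 128.62 = 13.05%.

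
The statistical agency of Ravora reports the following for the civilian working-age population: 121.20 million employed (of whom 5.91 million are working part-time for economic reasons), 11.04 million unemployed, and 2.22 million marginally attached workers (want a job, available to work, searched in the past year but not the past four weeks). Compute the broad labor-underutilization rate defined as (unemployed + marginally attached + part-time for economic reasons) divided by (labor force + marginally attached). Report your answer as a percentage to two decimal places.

Broad underutilization rate ≈ 14.26%.

Labor force = 121.20 + 11.04 = 132.24 million.
Numerator = 11.04 + 2.22 + 5.91 = 19.17 million.
Denominator = 132.24 + 2.22 = 134.46 million.
Broad rate = 19.17 / 134.46 = 14.26%.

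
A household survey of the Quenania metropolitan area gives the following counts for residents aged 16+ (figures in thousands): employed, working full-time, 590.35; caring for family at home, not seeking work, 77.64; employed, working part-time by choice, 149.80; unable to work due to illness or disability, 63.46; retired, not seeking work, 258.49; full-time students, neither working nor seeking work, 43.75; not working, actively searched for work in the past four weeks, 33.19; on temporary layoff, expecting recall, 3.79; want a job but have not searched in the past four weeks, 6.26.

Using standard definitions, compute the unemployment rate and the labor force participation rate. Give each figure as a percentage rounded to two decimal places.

Employed = 590.35 + 149.80 = 740.15 thousand.
Unemployed = 33.19 + 3.79 = 36.98 thousand (jobless and actively searching, or on temporary layoff).
Labor force = 740.15 + 36.98 = 777.13 thousand.
Not in labor force = 77.64 + 63.46 + 258.49 + 43.75 + 6.26 = 449.60 thousand (those not working and not actively searching are outside the labor force — including those who want a job but have given up searching).
Civilian working-age population = 777.13 + 449.60 = 1,226.73 thousand.
Unemployment rate = 36.98 / 777.13 = 4.76%.
Labor force participation rate = 777.13 / 1,226.73 = 63.35%.

Unemployment rate ≈ 4.76%; labor force participation rate ≈ 63.35%.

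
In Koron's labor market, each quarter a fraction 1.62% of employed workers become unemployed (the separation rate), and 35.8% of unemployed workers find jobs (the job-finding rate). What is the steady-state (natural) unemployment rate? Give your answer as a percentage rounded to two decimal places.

Steady-state unemployment rate ≈ 4.33%.

At steady state the flows balance: s·E = f·U, so U/(E+U) = s/(s+f).
u* = 1.62 / (1.62 + 35.8) = 1.62 / 37.42 = 4.33%.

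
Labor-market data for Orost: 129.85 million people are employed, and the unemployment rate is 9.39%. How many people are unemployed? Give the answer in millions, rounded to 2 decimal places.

About 13.46 million are unemployed.

Let U be the number unemployed. The labor force is E + U, and U/(E+U) = 0.0939.
So U = 0.0939 × 129.85 / (1 − 0.0939) = 12.1929 / 0.9061 ≈ 13.46 million.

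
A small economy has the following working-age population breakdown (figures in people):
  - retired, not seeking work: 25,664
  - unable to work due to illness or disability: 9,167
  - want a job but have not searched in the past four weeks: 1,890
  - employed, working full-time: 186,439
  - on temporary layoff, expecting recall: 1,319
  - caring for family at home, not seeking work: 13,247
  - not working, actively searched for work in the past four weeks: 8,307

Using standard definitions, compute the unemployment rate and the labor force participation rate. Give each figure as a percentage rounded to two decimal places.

Unemployment rate ≈ 4.91%; labor force participation rate ≈ 79.69%.

Employed = 186,439.
Unemployed = 1,319 + 8,307 = 9,626 (jobless and actively searching, or on temporary layoff).
Labor force = 186,439 + 9,626 = 196,065.
Not in labor force = 25,664 + 9,167 + 1,890 + 13,247 = 49,968 (those not working and not actively searching are outside the labor force — including those who want a job but have given up searching).
Civilian working-age population = 196,065 + 49,968 = 246,033.
Unemployment rate = 9,626 / 196,065 = 4.91%.
Labor force participation rate = 196,065 / 246,033 = 79.69%.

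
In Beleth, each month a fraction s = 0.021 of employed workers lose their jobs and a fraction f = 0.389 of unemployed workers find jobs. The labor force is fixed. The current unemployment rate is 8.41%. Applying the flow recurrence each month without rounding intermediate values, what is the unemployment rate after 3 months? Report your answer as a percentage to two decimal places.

With a fixed labor force, u_{t+1} = u_t + s·(1−u_t) − f·u_t = u_t·(1−s−f) + s.
Here 1−s−f = 0.590 and s = 0.021.
u_1 = 0.084100 × 0.590 + 0.021 = 0.070619.
u_2 = 0.070619 × 0.590 + 0.021 = 0.062665.
u_3 = 0.062665 × 0.590 + 0.021 = 0.057972.

Unemployment rate after three months ≈ 5.80%.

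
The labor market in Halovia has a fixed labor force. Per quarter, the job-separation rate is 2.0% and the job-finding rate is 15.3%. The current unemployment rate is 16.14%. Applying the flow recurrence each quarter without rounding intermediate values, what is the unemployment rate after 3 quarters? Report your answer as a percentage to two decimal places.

Unemployment rate after three quarters ≈ 14.15%.

With a fixed labor force, u_{t+1} = u_t + s·(1−u_t) − f·u_t = u_t·(1−s−f) + s.
Here 1−s−f = 0.827 and s = 0.020.
u_1 = 0.161400 × 0.827 + 0.020 = 0.153478.
u_2 = 0.153478 × 0.827 + 0.020 = 0.146926.
u_3 = 0.146926 × 0.827 + 0.020 = 0.141508.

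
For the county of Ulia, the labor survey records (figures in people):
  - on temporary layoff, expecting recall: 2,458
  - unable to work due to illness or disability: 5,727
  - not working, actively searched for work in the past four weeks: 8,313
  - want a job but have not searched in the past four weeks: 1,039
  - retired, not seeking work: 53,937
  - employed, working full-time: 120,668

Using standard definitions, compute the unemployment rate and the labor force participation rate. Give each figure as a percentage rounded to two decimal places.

Unemployment rate ≈ 8.19%; labor force participation rate ≈ 68.41%.

Employed = 120,668.
Unemployed = 2,458 + 8,313 = 10,771 (jobless and actively searching, or on temporary layoff).
Labor force = 120,668 + 10,771 = 131,439.
Not in labor force = 5,727 + 1,039 + 53,937 = 60,703 (those not working and not actively searching are outside the labor force — including those who want a job but have given up searching).
Civilian working-age population = 131,439 + 60,703 = 192,142.
Unemployment rate = 10,771 / 131,439 = 8.19%.
Labor force participation rate = 131,439 / 192,142 = 68.41%.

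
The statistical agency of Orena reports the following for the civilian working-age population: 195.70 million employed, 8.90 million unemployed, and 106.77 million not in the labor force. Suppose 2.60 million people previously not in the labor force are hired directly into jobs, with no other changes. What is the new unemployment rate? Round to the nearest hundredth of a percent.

Initially, labor force = 195.70 + 8.90 = 204.60 million, so u = 8.90/204.60 = 4.35%.
After the change, employed and labor force both rise by 2.60; unemployed unchanged → E = 198.30, U = 8.90, labor force = 207.20 million.
New unemployment rate = 8.90 / 207.20 = 4.30%.

New unemployment rate ≈ 4.30%.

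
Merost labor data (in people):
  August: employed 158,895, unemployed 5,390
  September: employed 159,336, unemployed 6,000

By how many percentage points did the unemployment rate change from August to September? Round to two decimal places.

August: labor force = 158,895 + 5,390 = 164,285; u = 5,390/164,285 = 3.28%.
September: labor force = 159,336 + 6,000 = 165,336; u = 6,000/165,336 = 3.63%.
Change = 3.63% − 3.28% = +0.35 pp.

The unemployment rate changed by +0.35 percentage points.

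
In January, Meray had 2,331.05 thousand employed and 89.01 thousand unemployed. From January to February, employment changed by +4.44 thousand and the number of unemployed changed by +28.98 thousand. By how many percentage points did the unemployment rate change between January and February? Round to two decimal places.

January: labor force = 2,331.05 + 89.01 = 2,420.06; u = 89.01/2,420.06 = 3.68%.
February: labor force = 2,335.49 + 117.99 = 2,453.48; u = 117.99/2,453.48 = 4.81%.
Change = 4.81% − 3.68% = +1.13 pp.

The unemployment rate changed by +1.13 percentage points.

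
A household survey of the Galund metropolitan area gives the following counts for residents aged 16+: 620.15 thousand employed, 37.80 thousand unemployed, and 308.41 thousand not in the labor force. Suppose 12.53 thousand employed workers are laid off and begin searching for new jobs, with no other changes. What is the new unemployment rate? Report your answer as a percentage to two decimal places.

Initially, labor force = 620.15 + 37.80 = 657.95 thousand, so u = 37.80/657.95 = 5.75%.
After the change, employed falls and unemployed rises by 12.53; labor force unchanged → E = 607.62, U = 50.33, labor force = 657.95 thousand.
New unemployment rate = 50.33 / 657.95 = 7.65%.

New unemployment rate ≈ 7.65%.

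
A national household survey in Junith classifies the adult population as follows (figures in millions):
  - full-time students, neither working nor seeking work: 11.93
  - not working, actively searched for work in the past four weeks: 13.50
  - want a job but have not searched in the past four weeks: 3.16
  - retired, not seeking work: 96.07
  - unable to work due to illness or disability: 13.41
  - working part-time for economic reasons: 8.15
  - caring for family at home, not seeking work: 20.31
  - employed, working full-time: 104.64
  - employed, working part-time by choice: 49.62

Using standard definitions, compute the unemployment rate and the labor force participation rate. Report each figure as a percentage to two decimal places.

Unemployment rate ≈ 7.67%; labor force participation rate ≈ 54.84%.

Employed = 8.15 + 104.64 + 49.62 = 162.41 million (anyone who worked, including part-time for economic reasons, counts as employed).
Unemployed = 13.50 million.
Labor force = 162.41 + 13.50 = 175.91 million.
Not in labor force = 11.93 + 3.16 + 96.07 + 13.41 + 20.31 = 144.88 million (those not working and not actively searching are outside the labor force — including those who want a job but have given up searching).
Civilian working-age population = 175.91 + 144.88 = 320.79 million.
Unemployment rate = 13.50 / 175.91 = 7.67%.
Labor force participation rate = 175.91 / 320.79 = 54.84%.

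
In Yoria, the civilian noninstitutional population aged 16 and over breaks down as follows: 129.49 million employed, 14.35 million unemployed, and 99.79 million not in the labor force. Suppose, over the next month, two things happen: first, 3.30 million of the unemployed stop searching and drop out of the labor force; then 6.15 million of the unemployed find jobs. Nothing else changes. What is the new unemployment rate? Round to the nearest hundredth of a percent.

New unemployment rate ≈ 3.49%.

Initially, labor force = 129.49 + 14.35 = 143.84 million, so u = 14.35/143.84 = 9.98%.
After the first change, unemployed and labor force both fall by 3.30 → E = 129.49, U = 11.05, labor force = 140.54 million.
After the second change, unemployed falls and employed rises by 6.15; labor force unchanged → E = 135.64, U = 4.90, labor force = 140.54 million.
New unemployment rate = 4.90 / 140.54 = 3.49%.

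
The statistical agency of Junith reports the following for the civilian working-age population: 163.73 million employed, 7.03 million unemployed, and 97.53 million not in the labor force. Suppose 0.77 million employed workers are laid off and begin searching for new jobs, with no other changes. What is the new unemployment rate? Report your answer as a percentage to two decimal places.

New unemployment rate ≈ 4.57%.

Initially, labor force = 163.73 + 7.03 = 170.76 million, so u = 7.03/170.76 = 4.12%.
After the change, employed falls and unemployed rises by 0.77; labor force unchanged → E = 162.96, U = 7.80, labor force = 170.76 million.
New unemployment rate = 7.80 / 170.76 = 4.57%.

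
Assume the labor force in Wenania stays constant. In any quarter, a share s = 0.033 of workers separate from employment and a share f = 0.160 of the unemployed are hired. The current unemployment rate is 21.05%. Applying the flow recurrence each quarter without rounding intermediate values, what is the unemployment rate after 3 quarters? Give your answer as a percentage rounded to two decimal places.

Unemployment rate after three quarters ≈ 19.18%.

With a fixed labor force, u_{t+1} = u_t + s·(1−u_t) − f·u_t = u_t·(1−s−f) + s.
Here 1−s−f = 0.807 and s = 0.033.
u_1 = 0.210500 × 0.807 + 0.033 = 0.202874.
u_2 = 0.202874 × 0.807 + 0.033 = 0.196719.
u_3 = 0.196719 × 0.807 + 0.033 = 0.191752.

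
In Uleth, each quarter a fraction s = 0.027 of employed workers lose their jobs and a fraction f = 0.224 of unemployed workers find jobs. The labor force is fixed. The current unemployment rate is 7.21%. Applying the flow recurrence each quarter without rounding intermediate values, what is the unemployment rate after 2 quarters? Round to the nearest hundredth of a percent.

With a fixed labor force, u_{t+1} = u_t + s·(1−u_t) − f·u_t = u_t·(1−s−f) + s.
Here 1−s−f = 0.749 and s = 0.027.
u_1 = 0.072100 × 0.749 + 0.027 = 0.081003.
u_2 = 0.081003 × 0.749 + 0.027 = 0.087671.

Unemployment rate after two quarters ≈ 8.77%.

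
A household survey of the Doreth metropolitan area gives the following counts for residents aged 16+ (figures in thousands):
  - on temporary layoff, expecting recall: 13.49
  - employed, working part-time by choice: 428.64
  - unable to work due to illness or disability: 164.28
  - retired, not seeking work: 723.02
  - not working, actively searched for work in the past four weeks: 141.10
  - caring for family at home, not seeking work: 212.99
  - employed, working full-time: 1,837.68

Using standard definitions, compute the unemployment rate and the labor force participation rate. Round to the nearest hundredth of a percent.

Employed = 428.64 + 1,837.68 = 2,266.32 thousand.
Unemployed = 13.49 + 141.10 = 154.59 thousand (jobless and actively searching, or on temporary layoff).
Labor force = 2,266.32 + 154.59 = 2,420.91 thousand.
Not in labor force = 164.28 + 723.02 + 212.99 = 1,100.29 thousand (those not working and not actively searching are outside the labor force).
Civilian working-age population = 2,420.91 + 1,100.29 = 3,521.20 thousand.
Unemployment rate = 154.59 / 2,420.91 = 6.39%.
Labor force participation rate = 2,420.91 / 3,521.20 = 68.75%.

Unemployment rate ≈ 6.39%; labor force participation rate ≈ 68.75%.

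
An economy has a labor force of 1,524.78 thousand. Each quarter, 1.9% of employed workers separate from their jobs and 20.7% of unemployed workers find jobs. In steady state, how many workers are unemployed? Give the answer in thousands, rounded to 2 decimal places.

About 128.19 thousand are unemployed in steady state.

Steady-state unemployment rate u* = s/(s+f) = 1.9/(1.9+20.7) = 0.084071.
Unemployed = u* × labor force = 0.084071 × 1,524.78 ≈ 128.19 thousand.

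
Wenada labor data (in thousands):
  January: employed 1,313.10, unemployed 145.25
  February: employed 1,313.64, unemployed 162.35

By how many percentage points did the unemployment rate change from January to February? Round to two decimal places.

The unemployment rate changed by +1.04 percentage points.

January: labor force = 1,313.10 + 145.25 = 1,458.35; u = 145.25/1,458.35 = 9.96%.
February: labor force = 1,313.64 + 162.35 = 1,475.99; u = 162.35/1,475.99 = 11.00%.
Change = 11.00% − 9.96% = +1.04 pp.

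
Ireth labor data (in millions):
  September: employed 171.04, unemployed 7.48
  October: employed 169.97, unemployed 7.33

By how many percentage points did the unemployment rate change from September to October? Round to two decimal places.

The unemployment rate changed by −0.06 percentage points.

September: labor force = 171.04 + 7.48 = 178.52; u = 7.48/178.52 = 4.19%.
October: labor force = 169.97 + 7.33 = 177.30; u = 7.33/177.30 = 4.13%.
Change = 4.13% − 4.19% = −0.06 pp.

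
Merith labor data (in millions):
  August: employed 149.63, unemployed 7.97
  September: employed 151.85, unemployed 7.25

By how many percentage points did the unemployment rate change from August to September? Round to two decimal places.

The unemployment rate changed by −0.50 percentage points.

August: labor force = 149.63 + 7.97 = 157.60; u = 7.97/157.60 = 5.06%.
September: labor force = 151.85 + 7.25 = 159.10; u = 7.25/159.10 = 4.56%.
Change = 4.56% − 5.06% = −0.50 pp.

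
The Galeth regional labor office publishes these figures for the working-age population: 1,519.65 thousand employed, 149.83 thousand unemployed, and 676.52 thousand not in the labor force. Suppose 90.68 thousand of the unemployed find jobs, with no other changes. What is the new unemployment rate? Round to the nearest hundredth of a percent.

New unemployment rate ≈ 3.54%.

Initially, labor force = 1,519.65 + 149.83 = 1,669.48 thousand, so u = 149.83/1,669.48 = 8.97%.
After the change, unemployed falls and employed rises by 90.68; labor force unchanged → E = 1,610.33, U = 59.15, labor force = 1,669.48 thousand.
New unemployment rate = 59.15 / 1,669.48 = 3.54%.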